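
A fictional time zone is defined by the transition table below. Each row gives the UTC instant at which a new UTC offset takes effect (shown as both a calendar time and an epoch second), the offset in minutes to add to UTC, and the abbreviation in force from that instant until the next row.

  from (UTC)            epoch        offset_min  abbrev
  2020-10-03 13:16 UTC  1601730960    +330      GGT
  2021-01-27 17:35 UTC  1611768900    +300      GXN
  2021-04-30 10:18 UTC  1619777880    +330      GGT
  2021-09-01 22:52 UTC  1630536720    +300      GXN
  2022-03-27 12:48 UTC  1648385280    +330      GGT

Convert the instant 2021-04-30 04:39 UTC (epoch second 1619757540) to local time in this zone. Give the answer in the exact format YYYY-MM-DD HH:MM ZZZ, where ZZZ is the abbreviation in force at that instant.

2021-04-30 09:39 GXN

Query: 2021-04-30 04:39 UTC
Rule 2/5 (GXN, +05:00): 2021-01-27 17:35 UTC ≤ query < 2021-04-30 10:18 UTC
4·60 + 39 + 300 = 579 min
579 = 0·1440 + 579; 579 = 9·60 + 39 → 09:39, same day
→ 2021-04-30 09:39 GXN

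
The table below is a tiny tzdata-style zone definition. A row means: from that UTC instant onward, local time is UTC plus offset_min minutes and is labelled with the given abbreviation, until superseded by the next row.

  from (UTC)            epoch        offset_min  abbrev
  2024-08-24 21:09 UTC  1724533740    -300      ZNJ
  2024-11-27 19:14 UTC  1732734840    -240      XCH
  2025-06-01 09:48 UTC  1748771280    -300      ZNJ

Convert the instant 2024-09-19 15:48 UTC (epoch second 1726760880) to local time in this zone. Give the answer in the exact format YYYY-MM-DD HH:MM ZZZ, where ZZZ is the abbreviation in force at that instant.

2024-09-19 10:48 ZNJ

Query: 2024-09-19 15:48 UTC
Rule 1/3 (ZNJ, -05:00): 2024-08-24 21:09 UTC ≤ query < 2024-11-27 19:14 UTC
15·60 + 48 - 300 = 648 min
648 = 0·1440 + 648; 648 = 10·60 + 48 → 10:48, same day
→ 2024-09-19 10:48 ZNJ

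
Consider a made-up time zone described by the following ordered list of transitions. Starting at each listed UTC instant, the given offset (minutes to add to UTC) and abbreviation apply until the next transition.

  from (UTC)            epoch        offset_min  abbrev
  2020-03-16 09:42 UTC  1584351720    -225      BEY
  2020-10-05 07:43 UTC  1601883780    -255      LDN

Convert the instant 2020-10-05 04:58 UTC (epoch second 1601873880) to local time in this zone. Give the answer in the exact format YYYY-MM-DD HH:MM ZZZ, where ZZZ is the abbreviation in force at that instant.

2020-10-05 01:13 BEY

Query: 2020-10-05 04:58 UTC
Rule 1/2 (BEY, -03:45): 2020-03-16 09:42 UTC ≤ query < 2020-10-05 07:43 UTC
4·60 + 58 - 225 = 73 min
73 = 0·1440 + 73; 73 = 1·60 + 13 → 01:13, same day
→ 2020-10-05 01:13 BEY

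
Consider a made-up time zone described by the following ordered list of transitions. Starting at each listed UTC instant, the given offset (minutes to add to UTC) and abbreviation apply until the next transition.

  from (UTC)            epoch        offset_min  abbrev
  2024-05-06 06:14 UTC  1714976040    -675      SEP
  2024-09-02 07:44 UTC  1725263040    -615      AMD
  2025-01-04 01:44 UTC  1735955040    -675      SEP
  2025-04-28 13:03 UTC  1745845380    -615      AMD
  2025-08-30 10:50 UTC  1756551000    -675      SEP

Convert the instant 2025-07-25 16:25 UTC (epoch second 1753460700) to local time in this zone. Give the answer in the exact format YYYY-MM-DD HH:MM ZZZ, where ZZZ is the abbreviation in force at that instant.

Query: 2025-07-25 16:25 UTC
Rule 4/5 (AMD, -10:15): 2025-04-28 13:03 UTC ≤ query < 2025-08-30 10:50 UTC
16·60 + 25 - 615 = 370 min
370 = 0·1440 + 370; 370 = 6·60 + 10 → 06:10, same day
→ 2025-07-25 06:10 AMD

2025-07-25 06:10 AMD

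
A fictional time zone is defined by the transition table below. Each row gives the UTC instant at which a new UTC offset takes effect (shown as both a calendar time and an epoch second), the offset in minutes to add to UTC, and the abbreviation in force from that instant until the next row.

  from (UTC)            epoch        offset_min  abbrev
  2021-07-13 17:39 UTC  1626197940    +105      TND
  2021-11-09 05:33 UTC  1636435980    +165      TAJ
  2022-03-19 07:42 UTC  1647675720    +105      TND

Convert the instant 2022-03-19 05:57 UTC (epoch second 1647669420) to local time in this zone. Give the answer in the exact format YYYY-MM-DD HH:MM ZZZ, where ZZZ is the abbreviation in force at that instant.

2022-03-19 08:42 TAJ

Query: 2022-03-19 05:57 UTC
Rule 2/3 (TAJ, +02:45): 2021-11-09 05:33 UTC ≤ query < 2022-03-19 07:42 UTC
5·60 + 57 + 165 = 522 min
522 = 0·1440 + 522; 522 = 8·60 + 42 → 08:42, same day
→ 2022-03-19 08:42 TAJ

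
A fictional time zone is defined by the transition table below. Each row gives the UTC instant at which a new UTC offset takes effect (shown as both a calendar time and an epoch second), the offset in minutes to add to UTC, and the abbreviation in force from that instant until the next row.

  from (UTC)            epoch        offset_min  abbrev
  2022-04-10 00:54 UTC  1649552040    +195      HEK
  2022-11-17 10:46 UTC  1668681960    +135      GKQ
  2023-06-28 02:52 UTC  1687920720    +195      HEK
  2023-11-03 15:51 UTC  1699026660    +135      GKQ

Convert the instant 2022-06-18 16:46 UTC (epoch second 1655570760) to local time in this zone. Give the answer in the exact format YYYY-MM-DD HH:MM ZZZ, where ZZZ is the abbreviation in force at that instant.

2022-06-18 20:01 HEK

Query: 2022-06-18 16:46 UTC
Rule 1/4 (HEK, +03:15): 2022-04-10 00:54 UTC ≤ query < 2022-11-17 10:46 UTC
16·60 + 46 + 195 = 1201 min
1201 = 0·1440 + 1201; 1201 = 20·60 + 1 → 20:01, same day
→ 2022-06-18 20:01 HEK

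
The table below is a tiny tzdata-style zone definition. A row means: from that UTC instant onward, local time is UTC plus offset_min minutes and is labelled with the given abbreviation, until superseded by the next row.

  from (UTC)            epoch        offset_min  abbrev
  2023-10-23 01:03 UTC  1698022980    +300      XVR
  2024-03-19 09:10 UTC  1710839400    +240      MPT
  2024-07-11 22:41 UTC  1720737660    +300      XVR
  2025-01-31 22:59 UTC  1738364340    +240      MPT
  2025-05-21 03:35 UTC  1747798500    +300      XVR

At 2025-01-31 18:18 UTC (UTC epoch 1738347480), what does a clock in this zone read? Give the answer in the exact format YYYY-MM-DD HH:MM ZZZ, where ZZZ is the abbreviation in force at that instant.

Query: 2025-01-31 18:18 UTC
Rule 3/5 (XVR, +05:00): 2024-07-11 22:41 UTC ≤ query < 2025-01-31 22:59 UTC
18·60 + 18 + 300 = 1398 min
1398 = 0·1440 + 1398; 1398 = 23·60 + 18 → 23:18, same day
→ 2025-01-31 23:18 XVR

2025-01-31 23:18 XVR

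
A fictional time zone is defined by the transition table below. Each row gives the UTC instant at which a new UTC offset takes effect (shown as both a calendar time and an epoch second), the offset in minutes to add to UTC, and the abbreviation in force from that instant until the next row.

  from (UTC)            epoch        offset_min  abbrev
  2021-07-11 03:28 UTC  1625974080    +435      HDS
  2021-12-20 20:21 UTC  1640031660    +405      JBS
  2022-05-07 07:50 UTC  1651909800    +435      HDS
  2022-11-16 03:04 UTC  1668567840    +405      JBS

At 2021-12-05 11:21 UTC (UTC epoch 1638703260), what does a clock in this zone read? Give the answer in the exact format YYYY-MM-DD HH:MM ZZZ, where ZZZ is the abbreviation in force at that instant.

2021-12-05 18:36 HDS

Query: 2021-12-05 11:21 UTC
Rule 1/4 (HDS, +07:15): 2021-07-11 03:28 UTC ≤ query < 2021-12-20 20:21 UTC
11·60 + 21 + 435 = 1116 min
1116 = 0·1440 + 1116; 1116 = 18·60 + 36 → 18:36, same day
→ 2021-12-05 18:36 HDS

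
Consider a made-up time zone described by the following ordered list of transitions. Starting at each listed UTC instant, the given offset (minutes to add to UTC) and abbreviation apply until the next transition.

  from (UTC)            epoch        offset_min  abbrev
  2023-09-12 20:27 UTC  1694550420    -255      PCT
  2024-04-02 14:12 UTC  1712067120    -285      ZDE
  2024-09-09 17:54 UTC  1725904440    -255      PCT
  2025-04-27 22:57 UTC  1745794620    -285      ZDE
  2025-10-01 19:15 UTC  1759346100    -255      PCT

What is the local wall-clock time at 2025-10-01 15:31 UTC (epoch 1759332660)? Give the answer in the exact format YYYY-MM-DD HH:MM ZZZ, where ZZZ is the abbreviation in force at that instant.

2025-10-01 10:46 ZDE

Query: 2025-10-01 15:31 UTC
Rule 4/5 (ZDE, -04:45): 2025-04-27 22:57 UTC ≤ query < 2025-10-01 19:15 UTC
15·60 + 31 - 285 = 646 min
646 = 0·1440 + 646; 646 = 10·60 + 46 → 10:46, same day
→ 2025-10-01 10:46 ZDE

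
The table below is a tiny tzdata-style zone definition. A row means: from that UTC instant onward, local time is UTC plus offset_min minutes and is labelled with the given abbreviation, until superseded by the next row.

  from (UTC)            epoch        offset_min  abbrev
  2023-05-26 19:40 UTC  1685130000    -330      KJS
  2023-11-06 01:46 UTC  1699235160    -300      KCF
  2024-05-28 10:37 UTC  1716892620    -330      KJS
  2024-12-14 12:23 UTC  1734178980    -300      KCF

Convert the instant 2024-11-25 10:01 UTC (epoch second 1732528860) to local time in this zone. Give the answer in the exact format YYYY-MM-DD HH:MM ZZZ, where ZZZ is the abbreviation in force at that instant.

2024-11-25 04:31 KJS

Query: 2024-11-25 10:01 UTC
Rule 3/4 (KJS, -05:30): 2024-05-28 10:37 UTC ≤ query < 2024-12-14 12:23 UTC
10·60 + 1 - 330 = 271 min
271 = 0·1440 + 271; 271 = 4·60 + 31 → 04:31, same day
→ 2024-11-25 04:31 KJS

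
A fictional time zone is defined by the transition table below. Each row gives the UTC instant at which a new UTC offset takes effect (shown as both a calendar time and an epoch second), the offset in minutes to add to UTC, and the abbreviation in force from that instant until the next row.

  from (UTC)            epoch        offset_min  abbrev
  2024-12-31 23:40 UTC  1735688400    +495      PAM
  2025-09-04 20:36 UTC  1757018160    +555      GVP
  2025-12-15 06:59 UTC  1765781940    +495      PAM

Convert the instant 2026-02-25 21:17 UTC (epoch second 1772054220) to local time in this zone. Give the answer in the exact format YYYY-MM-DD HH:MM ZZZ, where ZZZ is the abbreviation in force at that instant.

2026-02-26 05:32 PAM

Query: 2026-02-25 21:17 UTC
Rule 3/3 (PAM, +08:15): 2025-12-15 06:59 UTC ≤ query < +∞
21·60 + 17 + 495 = 1772 min
1772 = 1·1440 + 332; 332 = 5·60 + 32 → 05:32, 2026-02-25 + 1 day = 2026-02-26
→ 2026-02-26 05:32 PAM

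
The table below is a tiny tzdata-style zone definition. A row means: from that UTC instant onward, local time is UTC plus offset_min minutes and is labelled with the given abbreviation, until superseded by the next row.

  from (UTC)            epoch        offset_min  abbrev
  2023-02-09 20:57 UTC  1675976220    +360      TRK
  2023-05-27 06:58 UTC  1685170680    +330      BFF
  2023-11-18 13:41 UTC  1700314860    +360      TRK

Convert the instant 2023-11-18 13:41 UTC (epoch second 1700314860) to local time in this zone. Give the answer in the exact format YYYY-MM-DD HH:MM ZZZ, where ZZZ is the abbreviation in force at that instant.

Query: 2023-11-18 13:41 UTC
Rule 3/3 (TRK, +06:00): 2023-11-18 13:41 UTC ≤ query < +∞
13·60 + 41 + 360 = 1181 min
1181 = 0·1440 + 1181; 1181 = 19·60 + 41 → 19:41, same day
→ 2023-11-18 19:41 TRK

2023-11-18 19:41 TRK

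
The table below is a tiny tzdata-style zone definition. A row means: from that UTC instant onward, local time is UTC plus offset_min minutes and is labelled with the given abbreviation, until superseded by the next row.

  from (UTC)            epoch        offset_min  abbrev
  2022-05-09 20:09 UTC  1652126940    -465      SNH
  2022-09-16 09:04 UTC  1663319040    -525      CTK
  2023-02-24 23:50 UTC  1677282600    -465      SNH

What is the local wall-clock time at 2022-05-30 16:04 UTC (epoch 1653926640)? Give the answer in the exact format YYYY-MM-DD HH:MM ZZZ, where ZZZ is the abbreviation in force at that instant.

Query: 2022-05-30 16:04 UTC
Rule 1/3 (SNH, -07:45): 2022-05-09 20:09 UTC ≤ query < 2022-09-16 09:04 UTC
16·60 + 4 - 465 = 499 min
499 = 0·1440 + 499; 499 = 8·60 + 19 → 08:19, same day
→ 2022-05-30 08:19 SNH

2022-05-30 08:19 SNH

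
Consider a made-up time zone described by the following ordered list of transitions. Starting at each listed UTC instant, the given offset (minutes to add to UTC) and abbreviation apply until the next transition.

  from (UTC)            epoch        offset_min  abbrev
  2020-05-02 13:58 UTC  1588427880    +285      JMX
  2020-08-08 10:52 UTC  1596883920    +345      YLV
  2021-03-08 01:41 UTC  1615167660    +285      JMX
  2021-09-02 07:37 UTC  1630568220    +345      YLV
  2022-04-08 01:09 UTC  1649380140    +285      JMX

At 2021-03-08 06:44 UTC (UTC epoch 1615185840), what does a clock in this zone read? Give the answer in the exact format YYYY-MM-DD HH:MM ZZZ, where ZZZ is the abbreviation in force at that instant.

Query: 2021-03-08 06:44 UTC
Rule 3/5 (JMX, +04:45): 2021-03-08 01:41 UTC ≤ query < 2021-09-02 07:37 UTC
6·60 + 44 + 285 = 689 min
689 = 0·1440 + 689; 689 = 11·60 + 29 → 11:29, same day
→ 2021-03-08 11:29 JMX

2021-03-08 11:29 JMX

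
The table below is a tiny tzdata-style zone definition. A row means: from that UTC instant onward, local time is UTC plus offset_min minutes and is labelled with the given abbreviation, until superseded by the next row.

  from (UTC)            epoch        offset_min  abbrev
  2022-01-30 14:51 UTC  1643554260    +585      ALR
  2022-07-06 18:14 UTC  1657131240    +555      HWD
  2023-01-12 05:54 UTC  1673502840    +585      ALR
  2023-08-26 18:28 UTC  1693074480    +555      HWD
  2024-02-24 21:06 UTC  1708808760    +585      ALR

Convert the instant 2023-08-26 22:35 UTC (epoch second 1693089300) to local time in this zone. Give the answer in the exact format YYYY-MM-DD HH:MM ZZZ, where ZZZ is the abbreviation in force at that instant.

2023-08-27 07:50 HWD

Query: 2023-08-26 22:35 UTC
Rule 4/5 (HWD, +09:15): 2023-08-26 18:28 UTC ≤ query < 2024-02-24 21:06 UTC
22·60 + 35 + 555 = 1910 min
1910 = 1·1440 + 470; 470 = 7·60 + 50 → 07:50, 2023-08-26 + 1 day = 2023-08-27
→ 2023-08-27 07:50 HWD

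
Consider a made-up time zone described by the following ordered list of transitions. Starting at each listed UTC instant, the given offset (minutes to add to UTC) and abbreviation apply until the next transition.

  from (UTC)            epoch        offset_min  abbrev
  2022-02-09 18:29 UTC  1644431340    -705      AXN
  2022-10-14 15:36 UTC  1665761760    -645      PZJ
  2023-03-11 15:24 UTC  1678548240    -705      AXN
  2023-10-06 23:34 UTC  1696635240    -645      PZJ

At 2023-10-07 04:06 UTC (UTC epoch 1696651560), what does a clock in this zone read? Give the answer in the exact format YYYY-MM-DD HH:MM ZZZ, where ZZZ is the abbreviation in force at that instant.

Query: 2023-10-07 04:06 UTC
Rule 4/4 (PZJ, -10:45): 2023-10-06 23:34 UTC ≤ query < +∞
4·60 + 6 - 645 = -399 min
-399 = -1·1440 + 1041; 1041 = 17·60 + 21 → 17:21, 2023-10-07 - 1 day = 2023-10-06
→ 2023-10-06 17:21 PZJ

2023-10-06 17:21 PZJ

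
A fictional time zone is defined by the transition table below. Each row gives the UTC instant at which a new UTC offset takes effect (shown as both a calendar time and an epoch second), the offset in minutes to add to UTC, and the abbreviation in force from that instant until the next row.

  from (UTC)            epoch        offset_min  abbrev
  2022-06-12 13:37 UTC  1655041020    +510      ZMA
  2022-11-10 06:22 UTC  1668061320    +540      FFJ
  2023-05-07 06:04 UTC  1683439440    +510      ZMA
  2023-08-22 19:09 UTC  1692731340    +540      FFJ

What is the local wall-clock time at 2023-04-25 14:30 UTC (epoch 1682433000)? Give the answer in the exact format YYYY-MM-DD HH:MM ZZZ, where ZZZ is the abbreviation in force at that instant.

2023-04-25 23:30 FFJ

Query: 2023-04-25 14:30 UTC
Rule 2/4 (FFJ, +09:00): 2022-11-10 06:22 UTC ≤ query < 2023-05-07 06:04 UTC
14·60 + 30 + 540 = 1410 min
1410 = 0·1440 + 1410; 1410 = 23·60 + 30 → 23:30, same day
→ 2023-04-25 23:30 FFJ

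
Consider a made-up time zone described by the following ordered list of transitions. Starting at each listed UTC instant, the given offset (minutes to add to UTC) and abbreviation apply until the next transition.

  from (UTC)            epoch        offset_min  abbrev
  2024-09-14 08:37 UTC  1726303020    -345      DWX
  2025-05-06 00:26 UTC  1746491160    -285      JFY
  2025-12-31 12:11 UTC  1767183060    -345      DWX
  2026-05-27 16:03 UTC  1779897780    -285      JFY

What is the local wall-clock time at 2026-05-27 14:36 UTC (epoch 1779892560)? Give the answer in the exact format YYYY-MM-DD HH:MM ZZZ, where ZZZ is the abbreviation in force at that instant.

2026-05-27 08:51 DWX

Query: 2026-05-27 14:36 UTC
Rule 3/4 (DWX, -05:45): 2025-12-31 12:11 UTC ≤ query < 2026-05-27 16:03 UTC
14·60 + 36 - 345 = 531 min
531 = 0·1440 + 531; 531 = 8·60 + 51 → 08:51, same day
→ 2026-05-27 08:51 DWX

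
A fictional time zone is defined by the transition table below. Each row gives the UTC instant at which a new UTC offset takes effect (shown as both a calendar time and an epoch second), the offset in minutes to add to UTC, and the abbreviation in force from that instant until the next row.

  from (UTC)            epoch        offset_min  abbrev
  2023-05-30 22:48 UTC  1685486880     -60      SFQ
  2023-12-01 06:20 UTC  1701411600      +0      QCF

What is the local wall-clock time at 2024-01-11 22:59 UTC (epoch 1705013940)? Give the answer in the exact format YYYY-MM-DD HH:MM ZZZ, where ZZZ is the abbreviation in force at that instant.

Query: 2024-01-11 22:59 UTC
Rule 2/2 (QCF, +00:00): 2023-12-01 06:20 UTC ≤ query < +∞
22·60 + 59 + 0 = 1379 min
1379 = 0·1440 + 1379; 1379 = 22·60 + 59 → 22:59, same day
→ 2024-01-11 22:59 QCF

2024-01-11 22:59 QCF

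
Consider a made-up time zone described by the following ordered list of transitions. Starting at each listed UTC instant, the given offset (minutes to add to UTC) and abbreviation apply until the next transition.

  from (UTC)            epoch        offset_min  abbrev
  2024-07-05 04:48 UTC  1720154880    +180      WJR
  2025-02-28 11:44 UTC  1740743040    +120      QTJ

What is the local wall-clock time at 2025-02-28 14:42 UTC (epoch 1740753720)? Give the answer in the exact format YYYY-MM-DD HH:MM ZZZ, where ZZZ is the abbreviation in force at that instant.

Query: 2025-02-28 14:42 UTC
Rule 2/2 (QTJ, +02:00): 2025-02-28 11:44 UTC ≤ query < +∞
14·60 + 42 + 120 = 1002 min
1002 = 0·1440 + 1002; 1002 = 16·60 + 42 → 16:42, same day
→ 2025-02-28 16:42 QTJ

2025-02-28 16:42 QTJ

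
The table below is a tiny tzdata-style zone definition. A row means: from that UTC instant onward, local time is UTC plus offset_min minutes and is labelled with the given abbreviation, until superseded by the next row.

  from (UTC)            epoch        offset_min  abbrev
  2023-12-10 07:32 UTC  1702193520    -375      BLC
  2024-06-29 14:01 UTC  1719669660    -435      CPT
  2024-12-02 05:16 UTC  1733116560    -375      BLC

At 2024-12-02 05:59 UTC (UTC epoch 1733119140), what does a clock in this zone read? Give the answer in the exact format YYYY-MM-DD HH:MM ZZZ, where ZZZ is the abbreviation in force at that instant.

2024-12-01 23:44 BLC

Query: 2024-12-02 05:59 UTC
Rule 3/3 (BLC, -06:15): 2024-12-02 05:16 UTC ≤ query < +∞
5·60 + 59 - 375 = -16 min
-16 = -1·1440 + 1424; 1424 = 23·60 + 44 → 23:44, 2024-12-02 - 1 day = 2024-12-01
→ 2024-12-01 23:44 BLC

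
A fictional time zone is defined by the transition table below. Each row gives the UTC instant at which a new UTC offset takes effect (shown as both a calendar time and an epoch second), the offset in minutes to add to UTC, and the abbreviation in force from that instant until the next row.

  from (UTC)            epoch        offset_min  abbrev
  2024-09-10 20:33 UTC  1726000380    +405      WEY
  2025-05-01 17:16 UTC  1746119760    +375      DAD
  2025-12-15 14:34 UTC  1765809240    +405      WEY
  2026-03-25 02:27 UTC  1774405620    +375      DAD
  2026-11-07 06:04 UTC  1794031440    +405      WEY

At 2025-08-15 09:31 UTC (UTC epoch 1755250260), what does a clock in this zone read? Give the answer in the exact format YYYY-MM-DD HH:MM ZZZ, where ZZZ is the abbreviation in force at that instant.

2025-08-15 15:46 DAD

Query: 2025-08-15 09:31 UTC
Rule 2/5 (DAD, +06:15): 2025-05-01 17:16 UTC ≤ query < 2025-12-15 14:34 UTC
9·60 + 31 + 375 = 946 min
946 = 0·1440 + 946; 946 = 15·60 + 46 → 15:46, same day
→ 2025-08-15 15:46 DAD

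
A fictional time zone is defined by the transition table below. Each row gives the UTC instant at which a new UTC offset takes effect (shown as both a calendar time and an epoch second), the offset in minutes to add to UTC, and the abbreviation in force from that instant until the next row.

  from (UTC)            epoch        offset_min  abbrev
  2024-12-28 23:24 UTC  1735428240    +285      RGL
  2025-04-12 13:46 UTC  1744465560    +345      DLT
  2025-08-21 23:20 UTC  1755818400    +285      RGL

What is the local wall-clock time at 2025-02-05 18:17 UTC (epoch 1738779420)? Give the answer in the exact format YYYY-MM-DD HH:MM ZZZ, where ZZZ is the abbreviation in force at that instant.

2025-02-05 23:02 RGL

Query: 2025-02-05 18:17 UTC
Rule 1/3 (RGL, +04:45): 2024-12-28 23:24 UTC ≤ query < 2025-04-12 13:46 UTC
18·60 + 17 + 285 = 1382 min
1382 = 0·1440 + 1382; 1382 = 23·60 + 2 → 23:02, same day
→ 2025-02-05 23:02 RGL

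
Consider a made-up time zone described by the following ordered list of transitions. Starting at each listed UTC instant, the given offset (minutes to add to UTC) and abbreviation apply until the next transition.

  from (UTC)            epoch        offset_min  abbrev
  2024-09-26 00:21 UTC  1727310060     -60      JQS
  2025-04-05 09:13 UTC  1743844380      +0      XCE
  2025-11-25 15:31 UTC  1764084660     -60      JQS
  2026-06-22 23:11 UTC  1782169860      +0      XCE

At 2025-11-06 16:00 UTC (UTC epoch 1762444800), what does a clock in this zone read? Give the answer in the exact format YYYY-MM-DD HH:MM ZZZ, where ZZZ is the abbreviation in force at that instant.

2025-11-06 16:00 XCE

Query: 2025-11-06 16:00 UTC
Rule 2/4 (XCE, +00:00): 2025-04-05 09:13 UTC ≤ query < 2025-11-25 15:31 UTC
16·60 + 0 + 0 = 960 min
960 = 0·1440 + 960; 960 = 16·60 + 0 → 16:00, same day
→ 2025-11-06 16:00 XCE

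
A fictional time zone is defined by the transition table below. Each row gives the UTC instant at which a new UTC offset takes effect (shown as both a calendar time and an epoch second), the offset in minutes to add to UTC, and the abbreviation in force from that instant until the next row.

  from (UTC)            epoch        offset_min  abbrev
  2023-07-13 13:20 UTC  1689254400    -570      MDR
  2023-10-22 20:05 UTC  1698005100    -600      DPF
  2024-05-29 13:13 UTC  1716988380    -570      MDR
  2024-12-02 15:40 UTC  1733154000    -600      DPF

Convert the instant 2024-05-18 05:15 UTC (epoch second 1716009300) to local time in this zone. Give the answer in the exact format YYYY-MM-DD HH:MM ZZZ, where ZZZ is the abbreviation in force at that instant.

Query: 2024-05-18 05:15 UTC
Rule 2/4 (DPF, -10:00): 2023-10-22 20:05 UTC ≤ query < 2024-05-29 13:13 UTC
5·60 + 15 - 600 = -285 min
-285 = -1·1440 + 1155; 1155 = 19·60 + 15 → 19:15, 2024-05-18 - 1 day = 2024-05-17
→ 2024-05-17 19:15 DPF

2024-05-17 19:15 DPF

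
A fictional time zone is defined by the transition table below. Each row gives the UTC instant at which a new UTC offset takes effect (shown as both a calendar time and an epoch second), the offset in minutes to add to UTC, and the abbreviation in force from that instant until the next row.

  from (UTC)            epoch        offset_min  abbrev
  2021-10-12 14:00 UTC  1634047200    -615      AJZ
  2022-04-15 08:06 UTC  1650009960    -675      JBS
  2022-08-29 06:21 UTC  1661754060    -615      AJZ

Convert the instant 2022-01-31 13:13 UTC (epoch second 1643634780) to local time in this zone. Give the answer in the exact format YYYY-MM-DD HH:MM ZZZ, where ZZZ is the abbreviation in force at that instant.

2022-01-31 02:58 AJZ

Query: 2022-01-31 13:13 UTC
Rule 1/3 (AJZ, -10:15): 2021-10-12 14:00 UTC ≤ query < 2022-04-15 08:06 UTC
13·60 + 13 - 615 = 178 min
178 = 0·1440 + 178; 178 = 2·60 + 58 → 02:58, same day
→ 2022-01-31 02:58 AJZ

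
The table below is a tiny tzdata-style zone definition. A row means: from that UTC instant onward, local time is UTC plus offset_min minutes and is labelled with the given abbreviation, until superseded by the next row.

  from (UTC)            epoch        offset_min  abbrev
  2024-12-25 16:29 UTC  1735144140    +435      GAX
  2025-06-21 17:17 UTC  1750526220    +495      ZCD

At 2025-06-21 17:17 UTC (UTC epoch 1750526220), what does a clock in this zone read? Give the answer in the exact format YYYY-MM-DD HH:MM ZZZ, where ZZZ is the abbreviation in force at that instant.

Query: 2025-06-21 17:17 UTC
Rule 2/2 (ZCD, +08:15): 2025-06-21 17:17 UTC ≤ query < +∞
17·60 + 17 + 495 = 1532 min
1532 = 1·1440 + 92; 92 = 1·60 + 32 → 01:32, 2025-06-21 + 1 day = 2025-06-22
→ 2025-06-22 01:32 ZCD

2025-06-22 01:32 ZCD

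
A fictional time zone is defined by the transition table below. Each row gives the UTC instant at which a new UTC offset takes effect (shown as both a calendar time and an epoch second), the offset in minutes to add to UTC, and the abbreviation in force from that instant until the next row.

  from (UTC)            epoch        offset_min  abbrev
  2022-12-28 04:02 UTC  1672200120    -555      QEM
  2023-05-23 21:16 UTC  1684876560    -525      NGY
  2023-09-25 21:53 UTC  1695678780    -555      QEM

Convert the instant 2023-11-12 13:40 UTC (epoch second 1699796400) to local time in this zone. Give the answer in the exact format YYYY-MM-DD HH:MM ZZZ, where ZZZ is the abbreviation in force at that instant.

Query: 2023-11-12 13:40 UTC
Rule 3/3 (QEM, -09:15): 2023-09-25 21:53 UTC ≤ query < +∞
13·60 + 40 - 555 = 265 min
265 = 0·1440 + 265; 265 = 4·60 + 25 → 04:25, same day
→ 2023-11-12 04:25 QEM

2023-11-12 04:25 QEM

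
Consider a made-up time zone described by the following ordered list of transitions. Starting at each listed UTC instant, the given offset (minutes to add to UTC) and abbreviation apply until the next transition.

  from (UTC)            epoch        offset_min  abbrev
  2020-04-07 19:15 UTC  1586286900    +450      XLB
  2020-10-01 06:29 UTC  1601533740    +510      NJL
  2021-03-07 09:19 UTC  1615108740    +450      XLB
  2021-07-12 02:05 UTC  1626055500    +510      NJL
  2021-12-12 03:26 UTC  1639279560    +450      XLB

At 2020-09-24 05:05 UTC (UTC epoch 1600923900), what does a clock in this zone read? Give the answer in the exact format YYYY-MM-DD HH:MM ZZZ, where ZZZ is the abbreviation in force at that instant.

2020-09-24 12:35 XLB

Query: 2020-09-24 05:05 UTC
Rule 1/5 (XLB, +07:30): 2020-04-07 19:15 UTC ≤ query < 2020-10-01 06:29 UTC
5·60 + 5 + 450 = 755 min
755 = 0·1440 + 755; 755 = 12·60 + 35 → 12:35, same day
→ 2020-09-24 12:35 XLB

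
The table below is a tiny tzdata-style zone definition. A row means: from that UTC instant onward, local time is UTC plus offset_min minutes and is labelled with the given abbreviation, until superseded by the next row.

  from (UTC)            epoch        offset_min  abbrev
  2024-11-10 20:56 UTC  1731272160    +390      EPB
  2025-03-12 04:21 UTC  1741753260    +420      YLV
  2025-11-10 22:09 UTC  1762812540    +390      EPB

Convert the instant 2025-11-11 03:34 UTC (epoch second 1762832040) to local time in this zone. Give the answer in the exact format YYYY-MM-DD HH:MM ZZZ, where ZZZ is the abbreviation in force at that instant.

2025-11-11 10:04 EPB

Query: 2025-11-11 03:34 UTC
Rule 3/3 (EPB, +06:30): 2025-11-10 22:09 UTC ≤ query < +∞
3·60 + 34 + 390 = 604 min
604 = 0·1440 + 604; 604 = 10·60 + 4 → 10:04, same day
→ 2025-11-11 10:04 EPB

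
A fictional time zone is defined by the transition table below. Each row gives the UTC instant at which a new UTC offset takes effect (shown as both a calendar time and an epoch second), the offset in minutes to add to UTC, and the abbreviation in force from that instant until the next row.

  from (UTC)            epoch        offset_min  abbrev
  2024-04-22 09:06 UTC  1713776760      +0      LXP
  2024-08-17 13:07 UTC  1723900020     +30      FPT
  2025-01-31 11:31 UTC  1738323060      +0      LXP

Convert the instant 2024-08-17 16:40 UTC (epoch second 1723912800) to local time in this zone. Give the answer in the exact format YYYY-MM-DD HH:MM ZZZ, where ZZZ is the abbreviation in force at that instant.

Query: 2024-08-17 16:40 UTC
Rule 2/3 (FPT, +00:30): 2024-08-17 13:07 UTC ≤ query < 2025-01-31 11:31 UTC
16·60 + 40 + 30 = 1030 min
1030 = 0·1440 + 1030; 1030 = 17·60 + 10 → 17:10, same day
→ 2024-08-17 17:10 FPT

2024-08-17 17:10 FPT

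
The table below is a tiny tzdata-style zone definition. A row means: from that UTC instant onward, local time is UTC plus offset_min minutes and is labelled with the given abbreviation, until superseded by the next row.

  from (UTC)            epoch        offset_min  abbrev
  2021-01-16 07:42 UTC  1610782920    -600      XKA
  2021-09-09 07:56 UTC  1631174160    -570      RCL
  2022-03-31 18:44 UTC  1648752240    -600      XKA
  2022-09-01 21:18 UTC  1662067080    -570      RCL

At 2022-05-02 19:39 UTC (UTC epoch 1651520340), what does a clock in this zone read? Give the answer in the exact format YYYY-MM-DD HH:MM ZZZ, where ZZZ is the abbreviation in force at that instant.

2022-05-02 09:39 XKA

Query: 2022-05-02 19:39 UTC
Rule 3/4 (XKA, -10:00): 2022-03-31 18:44 UTC ≤ query < 2022-09-01 21:18 UTC
19·60 + 39 - 600 = 579 min
579 = 0·1440 + 579; 579 = 9·60 + 39 → 09:39, same day
→ 2022-05-02 09:39 XKA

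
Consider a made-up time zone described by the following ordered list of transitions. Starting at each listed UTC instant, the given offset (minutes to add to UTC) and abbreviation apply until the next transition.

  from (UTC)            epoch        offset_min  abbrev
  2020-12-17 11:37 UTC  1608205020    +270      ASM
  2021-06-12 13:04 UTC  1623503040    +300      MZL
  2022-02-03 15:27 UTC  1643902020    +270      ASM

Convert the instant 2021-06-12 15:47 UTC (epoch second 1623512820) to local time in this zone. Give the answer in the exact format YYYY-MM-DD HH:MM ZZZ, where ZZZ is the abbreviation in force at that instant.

Query: 2021-06-12 15:47 UTC
Rule 2/3 (MZL, +05:00): 2021-06-12 13:04 UTC ≤ query < 2022-02-03 15:27 UTC
15·60 + 47 + 300 = 1247 min
1247 = 0·1440 + 1247; 1247 = 20·60 + 47 → 20:47, same day
→ 2021-06-12 20:47 MZL

2021-06-12 20:47 MZL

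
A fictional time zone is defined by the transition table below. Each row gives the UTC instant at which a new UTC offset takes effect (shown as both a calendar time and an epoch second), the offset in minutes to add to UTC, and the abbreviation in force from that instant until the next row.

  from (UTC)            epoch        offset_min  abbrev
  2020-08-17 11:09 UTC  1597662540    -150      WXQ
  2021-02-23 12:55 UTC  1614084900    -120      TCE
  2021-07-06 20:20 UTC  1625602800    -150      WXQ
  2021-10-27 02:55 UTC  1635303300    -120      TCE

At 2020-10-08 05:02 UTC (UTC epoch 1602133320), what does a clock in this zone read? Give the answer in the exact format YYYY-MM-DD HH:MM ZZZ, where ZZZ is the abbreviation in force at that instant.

2020-10-08 02:32 WXQ

Query: 2020-10-08 05:02 UTC
Rule 1/4 (WXQ, -02:30): 2020-08-17 11:09 UTC ≤ query < 2021-02-23 12:55 UTC
5·60 + 2 - 150 = 152 min
152 = 0·1440 + 152; 152 = 2·60 + 32 → 02:32, same day
→ 2020-10-08 02:32 WXQ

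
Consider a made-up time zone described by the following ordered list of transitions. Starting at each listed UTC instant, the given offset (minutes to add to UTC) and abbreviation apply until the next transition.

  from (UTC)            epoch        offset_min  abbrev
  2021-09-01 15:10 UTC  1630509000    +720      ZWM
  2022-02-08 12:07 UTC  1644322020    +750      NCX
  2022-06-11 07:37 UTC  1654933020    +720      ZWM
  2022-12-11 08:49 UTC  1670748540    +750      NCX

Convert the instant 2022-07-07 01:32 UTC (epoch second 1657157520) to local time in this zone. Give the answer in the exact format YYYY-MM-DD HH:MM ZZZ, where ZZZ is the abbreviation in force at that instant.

Query: 2022-07-07 01:32 UTC
Rule 3/4 (ZWM, +12:00): 2022-06-11 07:37 UTC ≤ query < 2022-12-11 08:49 UTC
1·60 + 32 + 720 = 812 min
812 = 0·1440 + 812; 812 = 13·60 + 32 → 13:32, same day
→ 2022-07-07 13:32 ZWM

2022-07-07 13:32 ZWM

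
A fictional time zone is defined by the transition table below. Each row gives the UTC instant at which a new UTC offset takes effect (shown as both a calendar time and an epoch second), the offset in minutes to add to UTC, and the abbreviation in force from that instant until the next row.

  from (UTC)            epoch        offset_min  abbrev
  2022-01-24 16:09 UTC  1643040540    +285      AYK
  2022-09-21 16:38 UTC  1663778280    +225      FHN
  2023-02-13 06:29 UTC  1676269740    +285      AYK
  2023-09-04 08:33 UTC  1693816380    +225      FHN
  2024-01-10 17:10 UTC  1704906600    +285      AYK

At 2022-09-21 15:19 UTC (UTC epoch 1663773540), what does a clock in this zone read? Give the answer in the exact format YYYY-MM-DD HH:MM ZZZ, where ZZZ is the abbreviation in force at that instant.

Query: 2022-09-21 15:19 UTC
Rule 1/5 (AYK, +04:45): 2022-01-24 16:09 UTC ≤ query < 2022-09-21 16:38 UTC
15·60 + 19 + 285 = 1204 min
1204 = 0·1440 + 1204; 1204 = 20·60 + 4 → 20:04, same day
→ 2022-09-21 20:04 AYK

2022-09-21 20:04 AYK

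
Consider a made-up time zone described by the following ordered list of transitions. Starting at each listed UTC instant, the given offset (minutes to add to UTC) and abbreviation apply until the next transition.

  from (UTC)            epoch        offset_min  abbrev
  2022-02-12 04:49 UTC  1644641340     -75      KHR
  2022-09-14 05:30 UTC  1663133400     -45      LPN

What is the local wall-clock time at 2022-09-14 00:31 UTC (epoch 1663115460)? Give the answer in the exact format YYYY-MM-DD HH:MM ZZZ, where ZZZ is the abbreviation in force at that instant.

Query: 2022-09-14 00:31 UTC
Rule 1/2 (KHR, -01:15): 2022-02-12 04:49 UTC ≤ query < 2022-09-14 05:30 UTC
0·60 + 31 - 75 = -44 min
-44 = -1·1440 + 1396; 1396 = 23·60 + 16 → 23:16, 2022-09-14 - 1 day = 2022-09-13
→ 2022-09-13 23:16 KHR

2022-09-13 23:16 KHR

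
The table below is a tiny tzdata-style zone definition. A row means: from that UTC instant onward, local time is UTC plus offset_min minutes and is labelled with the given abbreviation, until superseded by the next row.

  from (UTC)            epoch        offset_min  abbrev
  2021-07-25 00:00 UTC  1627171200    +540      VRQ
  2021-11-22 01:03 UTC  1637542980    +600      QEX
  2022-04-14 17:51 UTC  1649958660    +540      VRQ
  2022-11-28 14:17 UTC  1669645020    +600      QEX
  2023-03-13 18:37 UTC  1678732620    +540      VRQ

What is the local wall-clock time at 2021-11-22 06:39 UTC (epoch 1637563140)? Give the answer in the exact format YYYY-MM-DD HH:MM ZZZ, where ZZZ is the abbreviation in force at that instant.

Query: 2021-11-22 06:39 UTC
Rule 2/5 (QEX, +10:00): 2021-11-22 01:03 UTC ≤ query < 2022-04-14 17:51 UTC
6·60 + 39 + 600 = 999 min
999 = 0·1440 + 999; 999 = 16·60 + 39 → 16:39, same day
→ 2021-11-22 16:39 QEX

2021-11-22 16:39 QEX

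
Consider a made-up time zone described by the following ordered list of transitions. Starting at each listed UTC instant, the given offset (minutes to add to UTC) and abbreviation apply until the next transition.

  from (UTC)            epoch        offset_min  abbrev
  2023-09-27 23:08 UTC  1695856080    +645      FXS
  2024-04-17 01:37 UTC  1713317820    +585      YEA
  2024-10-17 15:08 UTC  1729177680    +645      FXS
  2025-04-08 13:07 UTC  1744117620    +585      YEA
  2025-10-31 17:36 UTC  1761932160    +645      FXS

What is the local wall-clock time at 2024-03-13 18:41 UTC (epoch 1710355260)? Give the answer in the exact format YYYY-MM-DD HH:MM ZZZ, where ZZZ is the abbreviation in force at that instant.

Query: 2024-03-13 18:41 UTC
Rule 1/5 (FXS, +10:45): 2023-09-27 23:08 UTC ≤ query < 2024-04-17 01:37 UTC
18·60 + 41 + 645 = 1766 min
1766 = 1·1440 + 326; 326 = 5·60 + 26 → 05:26, 2024-03-13 + 1 day = 2024-03-14
→ 2024-03-14 05:26 FXS

2024-03-14 05:26 FXS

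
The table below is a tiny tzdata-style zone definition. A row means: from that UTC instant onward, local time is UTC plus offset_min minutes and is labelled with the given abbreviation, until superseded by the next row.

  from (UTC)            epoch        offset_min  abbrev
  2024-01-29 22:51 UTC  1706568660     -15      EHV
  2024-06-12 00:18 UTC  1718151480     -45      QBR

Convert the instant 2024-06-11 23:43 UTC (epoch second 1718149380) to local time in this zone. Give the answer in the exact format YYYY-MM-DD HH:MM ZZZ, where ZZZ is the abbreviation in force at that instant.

2024-06-11 23:28 EHV

Query: 2024-06-11 23:43 UTC
Rule 1/2 (EHV, -00:15): 2024-01-29 22:51 UTC ≤ query < 2024-06-12 00:18 UTC
23·60 + 43 - 15 = 1408 min
1408 = 0·1440 + 1408; 1408 = 23·60 + 28 → 23:28, same day
→ 2024-06-11 23:28 EHV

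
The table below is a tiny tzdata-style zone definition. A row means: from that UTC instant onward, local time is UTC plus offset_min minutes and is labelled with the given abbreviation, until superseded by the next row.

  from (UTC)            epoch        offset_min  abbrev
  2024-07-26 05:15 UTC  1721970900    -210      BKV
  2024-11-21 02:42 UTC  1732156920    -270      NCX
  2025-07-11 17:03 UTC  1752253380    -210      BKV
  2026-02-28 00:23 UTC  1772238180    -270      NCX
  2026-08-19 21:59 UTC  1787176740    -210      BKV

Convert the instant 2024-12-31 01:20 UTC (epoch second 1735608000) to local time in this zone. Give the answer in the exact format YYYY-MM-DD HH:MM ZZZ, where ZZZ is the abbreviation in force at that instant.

Query: 2024-12-31 01:20 UTC
Rule 2/5 (NCX, -04:30): 2024-11-21 02:42 UTC ≤ query < 2025-07-11 17:03 UTC
1·60 + 20 - 270 = -190 min
-190 = -1·1440 + 1250; 1250 = 20·60 + 50 → 20:50, 2024-12-31 - 1 day = 2024-12-30
→ 2024-12-30 20:50 NCX

2024-12-30 20:50 NCX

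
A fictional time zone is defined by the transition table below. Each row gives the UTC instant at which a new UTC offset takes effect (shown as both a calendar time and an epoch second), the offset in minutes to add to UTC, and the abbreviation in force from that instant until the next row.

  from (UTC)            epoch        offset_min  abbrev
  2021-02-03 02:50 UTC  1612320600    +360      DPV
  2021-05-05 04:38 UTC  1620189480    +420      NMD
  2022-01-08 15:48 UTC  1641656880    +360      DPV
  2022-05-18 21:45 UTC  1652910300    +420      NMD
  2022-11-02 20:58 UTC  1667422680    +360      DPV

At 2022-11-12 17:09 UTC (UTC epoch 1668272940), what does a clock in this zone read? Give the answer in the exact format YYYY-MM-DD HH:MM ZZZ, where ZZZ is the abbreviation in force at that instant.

Query: 2022-11-12 17:09 UTC
Rule 5/5 (DPV, +06:00): 2022-11-02 20:58 UTC ≤ query < +∞
17·60 + 9 + 360 = 1389 min
1389 = 0·1440 + 1389; 1389 = 23·60 + 9 → 23:09, same day
→ 2022-11-12 23:09 DPV

2022-11-12 23:09 DPV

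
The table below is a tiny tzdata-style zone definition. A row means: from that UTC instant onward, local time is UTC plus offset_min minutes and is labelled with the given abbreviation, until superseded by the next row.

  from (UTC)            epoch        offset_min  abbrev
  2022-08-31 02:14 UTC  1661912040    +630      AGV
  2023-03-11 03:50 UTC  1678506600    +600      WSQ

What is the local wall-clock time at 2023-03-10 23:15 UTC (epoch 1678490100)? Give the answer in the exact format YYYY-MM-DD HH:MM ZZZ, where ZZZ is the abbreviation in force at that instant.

Query: 2023-03-10 23:15 UTC
Rule 1/2 (AGV, +10:30): 2022-08-31 02:14 UTC ≤ query < 2023-03-11 03:50 UTC
23·60 + 15 + 630 = 2025 min
2025 = 1·1440 + 585; 585 = 9·60 + 45 → 09:45, 2023-03-10 + 1 day = 2023-03-11
→ 2023-03-11 09:45 AGV

2023-03-11 09:45 AGV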